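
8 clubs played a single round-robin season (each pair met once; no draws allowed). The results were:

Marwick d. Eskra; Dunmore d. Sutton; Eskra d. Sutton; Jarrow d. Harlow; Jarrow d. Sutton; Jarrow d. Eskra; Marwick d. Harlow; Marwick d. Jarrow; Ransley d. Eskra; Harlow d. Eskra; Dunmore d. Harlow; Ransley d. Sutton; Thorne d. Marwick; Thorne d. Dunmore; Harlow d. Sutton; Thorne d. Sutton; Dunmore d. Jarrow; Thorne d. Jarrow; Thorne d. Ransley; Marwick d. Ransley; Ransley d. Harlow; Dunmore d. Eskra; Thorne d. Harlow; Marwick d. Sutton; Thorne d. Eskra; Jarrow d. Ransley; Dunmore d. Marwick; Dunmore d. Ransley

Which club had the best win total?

Win totals: Marwick 5, Jarrow 4, Eskra 1, Harlow 2, Dunmore 6, Ransley 3, Sutton 0, Thorne 7.
Thorne leads with 7 wins (next highest: 6).

Thorne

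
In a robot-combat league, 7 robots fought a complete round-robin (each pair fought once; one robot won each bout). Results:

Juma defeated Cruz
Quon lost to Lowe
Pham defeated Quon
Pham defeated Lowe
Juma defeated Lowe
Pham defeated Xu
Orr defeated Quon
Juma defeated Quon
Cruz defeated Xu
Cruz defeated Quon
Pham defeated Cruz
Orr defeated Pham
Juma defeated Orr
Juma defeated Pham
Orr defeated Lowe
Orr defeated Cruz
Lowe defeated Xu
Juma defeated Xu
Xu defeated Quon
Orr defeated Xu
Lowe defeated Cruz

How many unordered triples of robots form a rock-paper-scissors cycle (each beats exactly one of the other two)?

0

Win totals: Pham 4, Quon 0, Juma 6, Cruz 2, Orr 5, Lowe 3, Xu 1.
A robot with w wins dominates both others in C(w,2) triples; summing gives 6 + 0 + 15 + 1 + 10 + 3 + 0 = 35 transitive triples.
Total triples C(7,3) = 35, so cyclic triples = 35 − 35 = 0.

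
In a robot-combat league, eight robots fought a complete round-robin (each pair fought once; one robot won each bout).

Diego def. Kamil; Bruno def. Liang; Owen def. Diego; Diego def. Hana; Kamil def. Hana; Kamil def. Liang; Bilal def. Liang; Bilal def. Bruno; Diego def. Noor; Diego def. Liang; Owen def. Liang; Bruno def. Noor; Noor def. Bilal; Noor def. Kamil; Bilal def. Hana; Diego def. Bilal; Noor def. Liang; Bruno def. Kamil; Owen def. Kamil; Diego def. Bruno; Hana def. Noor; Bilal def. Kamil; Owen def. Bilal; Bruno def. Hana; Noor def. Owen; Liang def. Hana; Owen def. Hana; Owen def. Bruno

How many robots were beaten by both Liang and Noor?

0

Liang beat: Hana.
Noor beat: Bilal, Liang, Kamil, Owen.
No one was beaten by both.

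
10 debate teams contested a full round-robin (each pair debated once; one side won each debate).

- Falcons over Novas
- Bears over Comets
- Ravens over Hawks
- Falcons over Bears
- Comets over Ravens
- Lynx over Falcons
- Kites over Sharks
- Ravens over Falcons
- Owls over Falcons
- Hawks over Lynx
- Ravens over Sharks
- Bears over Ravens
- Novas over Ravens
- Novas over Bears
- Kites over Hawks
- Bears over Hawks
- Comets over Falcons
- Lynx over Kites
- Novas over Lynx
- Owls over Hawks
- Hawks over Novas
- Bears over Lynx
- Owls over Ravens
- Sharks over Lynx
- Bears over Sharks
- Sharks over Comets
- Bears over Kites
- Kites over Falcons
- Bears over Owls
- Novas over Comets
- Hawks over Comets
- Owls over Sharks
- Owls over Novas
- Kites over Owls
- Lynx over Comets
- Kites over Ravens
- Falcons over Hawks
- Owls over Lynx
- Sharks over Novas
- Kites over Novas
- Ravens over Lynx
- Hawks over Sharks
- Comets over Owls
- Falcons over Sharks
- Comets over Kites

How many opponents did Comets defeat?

4

Comets' results: beat Owls, Kites, Ravens, Falcons; lost to Sharks, Hawks, Novas, Lynx, Bears.
That is 4 wins.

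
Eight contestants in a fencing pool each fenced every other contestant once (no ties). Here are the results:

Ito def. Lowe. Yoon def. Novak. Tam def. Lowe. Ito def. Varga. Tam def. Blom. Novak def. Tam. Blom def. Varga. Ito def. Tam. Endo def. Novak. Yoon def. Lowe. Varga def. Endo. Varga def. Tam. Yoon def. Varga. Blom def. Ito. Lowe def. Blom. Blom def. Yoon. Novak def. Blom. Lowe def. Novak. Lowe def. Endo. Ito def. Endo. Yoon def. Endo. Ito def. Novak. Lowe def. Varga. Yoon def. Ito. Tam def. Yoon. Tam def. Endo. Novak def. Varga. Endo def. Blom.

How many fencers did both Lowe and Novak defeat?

2

Lowe beat: Endo, Blom, Varga, Novak.
Novak beat: Blom, Tam, Varga.
Both beat: Blom, Varga — 2.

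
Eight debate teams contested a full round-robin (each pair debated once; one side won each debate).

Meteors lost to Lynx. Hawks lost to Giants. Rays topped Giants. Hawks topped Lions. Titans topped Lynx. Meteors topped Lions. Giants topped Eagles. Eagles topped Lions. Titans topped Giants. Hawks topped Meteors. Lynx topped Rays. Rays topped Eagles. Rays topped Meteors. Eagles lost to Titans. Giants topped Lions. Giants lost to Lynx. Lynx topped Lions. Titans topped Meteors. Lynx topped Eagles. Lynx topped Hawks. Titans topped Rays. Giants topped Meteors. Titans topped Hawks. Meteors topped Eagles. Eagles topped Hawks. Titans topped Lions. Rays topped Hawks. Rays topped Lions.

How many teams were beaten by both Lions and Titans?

Lions beat: no one.
Titans beat: Lions, Rays, Eagles, Meteors, Lynx, Hawks, Giants.
No one was beaten by both.

0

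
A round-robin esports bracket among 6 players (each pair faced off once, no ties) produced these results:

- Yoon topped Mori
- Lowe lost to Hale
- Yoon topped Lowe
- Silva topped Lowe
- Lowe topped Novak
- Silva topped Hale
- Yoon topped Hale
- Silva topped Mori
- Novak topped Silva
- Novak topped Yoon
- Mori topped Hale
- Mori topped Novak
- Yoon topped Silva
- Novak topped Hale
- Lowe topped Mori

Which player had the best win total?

Win totals: Lowe 2, Mori 2, Yoon 4, Novak 3, Hale 1, Silva 3.
Yoon leads with 4 wins (next highest: 3).

Yoon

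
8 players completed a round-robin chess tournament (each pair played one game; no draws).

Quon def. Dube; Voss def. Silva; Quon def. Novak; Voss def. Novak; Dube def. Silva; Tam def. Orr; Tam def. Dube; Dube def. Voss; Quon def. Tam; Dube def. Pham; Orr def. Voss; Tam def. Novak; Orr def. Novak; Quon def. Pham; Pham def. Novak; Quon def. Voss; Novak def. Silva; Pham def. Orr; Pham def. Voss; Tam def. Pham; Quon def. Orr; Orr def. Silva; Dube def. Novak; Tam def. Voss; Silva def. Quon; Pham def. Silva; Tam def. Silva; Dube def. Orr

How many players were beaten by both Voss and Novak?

Voss beat: Novak, Silva.
Novak beat: Silva.
Both beat: Silva — 1.

1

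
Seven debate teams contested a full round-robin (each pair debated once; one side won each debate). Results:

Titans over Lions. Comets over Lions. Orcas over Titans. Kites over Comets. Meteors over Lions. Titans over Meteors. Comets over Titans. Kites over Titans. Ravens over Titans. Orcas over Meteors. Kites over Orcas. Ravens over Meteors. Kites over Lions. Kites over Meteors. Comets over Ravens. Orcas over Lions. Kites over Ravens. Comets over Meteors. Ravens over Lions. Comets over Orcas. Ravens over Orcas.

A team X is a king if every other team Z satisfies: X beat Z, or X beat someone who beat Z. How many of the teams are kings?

Comets cannot reach Kites in two steps.
Meteors cannot reach Comets, Orcas, Ravens, Titans, Kites in two steps.
Orcas cannot reach Comets, Ravens, Kites in two steps.
Ravens cannot reach Comets, Kites in two steps.
Lions cannot reach Comets, Meteors, Orcas, Ravens, Titans, Kites in two steps.
Titans cannot reach Comets, Orcas, Ravens, Kites in two steps.
Kites reaches everyone (king).
Kings: Kites — 1.

1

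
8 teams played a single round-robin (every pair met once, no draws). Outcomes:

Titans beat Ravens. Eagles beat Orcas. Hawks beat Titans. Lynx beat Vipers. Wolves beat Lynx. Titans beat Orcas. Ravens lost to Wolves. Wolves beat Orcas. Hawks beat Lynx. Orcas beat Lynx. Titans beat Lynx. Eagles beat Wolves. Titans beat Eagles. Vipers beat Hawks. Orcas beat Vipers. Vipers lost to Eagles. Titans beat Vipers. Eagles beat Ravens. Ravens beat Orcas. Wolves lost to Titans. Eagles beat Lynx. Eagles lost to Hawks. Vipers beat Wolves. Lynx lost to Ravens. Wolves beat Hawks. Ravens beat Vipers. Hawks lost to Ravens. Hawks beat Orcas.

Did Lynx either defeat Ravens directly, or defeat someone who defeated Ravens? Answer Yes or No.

Lynx did not beat Ravens directly.
Lynx beat Vipers, but each of them lost to Ravens. No two-step path.

No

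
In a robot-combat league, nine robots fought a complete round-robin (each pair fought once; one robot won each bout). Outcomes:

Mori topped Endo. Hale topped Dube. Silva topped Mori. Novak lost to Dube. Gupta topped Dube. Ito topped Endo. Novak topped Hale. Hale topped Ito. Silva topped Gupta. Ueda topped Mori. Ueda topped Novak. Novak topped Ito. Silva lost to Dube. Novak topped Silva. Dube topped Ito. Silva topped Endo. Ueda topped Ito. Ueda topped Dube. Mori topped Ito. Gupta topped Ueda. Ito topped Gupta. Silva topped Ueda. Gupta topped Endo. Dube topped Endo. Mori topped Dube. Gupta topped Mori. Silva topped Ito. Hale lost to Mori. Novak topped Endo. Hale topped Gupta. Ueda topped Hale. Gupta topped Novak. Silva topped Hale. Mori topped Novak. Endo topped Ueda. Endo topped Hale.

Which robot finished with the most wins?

Win totals: Silva 6, Endo 2, Mori 5, Dube 4, Hale 3, Novak 4, Gupta 5, Ito 2, Ueda 5.
Silva leads with 6 wins (next highest: 5).

Silva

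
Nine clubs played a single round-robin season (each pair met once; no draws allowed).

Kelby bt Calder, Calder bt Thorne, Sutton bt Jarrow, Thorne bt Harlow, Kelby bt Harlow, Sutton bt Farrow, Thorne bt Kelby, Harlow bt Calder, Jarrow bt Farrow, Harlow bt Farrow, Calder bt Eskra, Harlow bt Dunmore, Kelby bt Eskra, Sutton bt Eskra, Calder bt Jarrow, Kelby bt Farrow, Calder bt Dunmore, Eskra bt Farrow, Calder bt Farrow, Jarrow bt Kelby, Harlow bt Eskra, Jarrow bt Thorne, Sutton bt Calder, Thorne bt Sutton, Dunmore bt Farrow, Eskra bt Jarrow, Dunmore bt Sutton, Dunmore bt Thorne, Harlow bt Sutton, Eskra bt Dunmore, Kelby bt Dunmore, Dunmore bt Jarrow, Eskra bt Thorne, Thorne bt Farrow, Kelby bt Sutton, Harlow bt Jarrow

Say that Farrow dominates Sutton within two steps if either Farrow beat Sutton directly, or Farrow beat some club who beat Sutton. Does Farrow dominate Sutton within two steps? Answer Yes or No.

No

Farrow did not beat Sutton directly.
Farrow beat no one, so there is no intermediate club.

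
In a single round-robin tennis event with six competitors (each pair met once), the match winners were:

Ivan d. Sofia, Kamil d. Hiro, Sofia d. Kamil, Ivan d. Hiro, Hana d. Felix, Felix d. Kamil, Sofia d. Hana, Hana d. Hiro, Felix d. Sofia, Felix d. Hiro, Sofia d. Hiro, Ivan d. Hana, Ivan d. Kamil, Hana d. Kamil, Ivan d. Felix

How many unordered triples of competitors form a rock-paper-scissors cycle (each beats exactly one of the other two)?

Win totals: Hana 3, Felix 3, Ivan 5, Kamil 1, Sofia 3, Hiro 0.
A competitor with w wins dominates both others in C(w,2) triples; summing gives 3 + 3 + 10 + 0 + 3 + 0 = 19 transitive triples.
Total triples C(6,3) = 20, so cyclic triples = 20 − 19 = 1.

1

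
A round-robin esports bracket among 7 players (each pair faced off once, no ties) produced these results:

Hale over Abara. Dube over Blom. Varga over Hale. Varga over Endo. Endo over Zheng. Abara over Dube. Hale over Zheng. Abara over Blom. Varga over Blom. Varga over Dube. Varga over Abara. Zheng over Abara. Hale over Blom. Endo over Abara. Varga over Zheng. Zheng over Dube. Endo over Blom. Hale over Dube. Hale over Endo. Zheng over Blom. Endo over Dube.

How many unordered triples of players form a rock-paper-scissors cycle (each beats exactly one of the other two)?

0

Win totals: Hale 5, Zheng 3, Dube 1, Varga 6, Blom 0, Abara 2, Endo 4.
A player with w wins dominates both others in C(w,2) triples; summing gives 10 + 3 + 0 + 15 + 0 + 1 + 6 = 35 transitive triples.
Total triples C(7,3) = 35, so cyclic triples = 35 − 35 = 0.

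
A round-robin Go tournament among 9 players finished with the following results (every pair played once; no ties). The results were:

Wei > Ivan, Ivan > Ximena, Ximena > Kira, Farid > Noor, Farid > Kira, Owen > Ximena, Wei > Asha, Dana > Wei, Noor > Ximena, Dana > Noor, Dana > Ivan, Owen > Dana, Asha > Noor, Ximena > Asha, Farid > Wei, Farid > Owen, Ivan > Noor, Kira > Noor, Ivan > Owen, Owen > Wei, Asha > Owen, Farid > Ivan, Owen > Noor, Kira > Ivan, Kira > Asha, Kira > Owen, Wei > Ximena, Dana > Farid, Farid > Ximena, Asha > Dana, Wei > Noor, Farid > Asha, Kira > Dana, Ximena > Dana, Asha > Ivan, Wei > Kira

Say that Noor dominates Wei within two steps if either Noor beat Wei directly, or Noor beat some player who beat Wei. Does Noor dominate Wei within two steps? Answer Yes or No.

No

Noor did not beat Wei directly.
Noor beat Ximena, but each of them lost to Wei. No two-step path.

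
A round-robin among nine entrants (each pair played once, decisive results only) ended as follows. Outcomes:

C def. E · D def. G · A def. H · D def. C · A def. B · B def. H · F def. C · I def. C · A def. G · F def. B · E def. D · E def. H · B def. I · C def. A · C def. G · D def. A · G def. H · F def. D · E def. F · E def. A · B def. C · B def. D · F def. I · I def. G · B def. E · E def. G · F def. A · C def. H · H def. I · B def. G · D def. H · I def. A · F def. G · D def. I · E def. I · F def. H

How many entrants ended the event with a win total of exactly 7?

Win totals: A 3, B 6, C 4, D 5, E 6, F 7, G 1, H 1, I 3.
Exactly 7: F — 1 entrant.

1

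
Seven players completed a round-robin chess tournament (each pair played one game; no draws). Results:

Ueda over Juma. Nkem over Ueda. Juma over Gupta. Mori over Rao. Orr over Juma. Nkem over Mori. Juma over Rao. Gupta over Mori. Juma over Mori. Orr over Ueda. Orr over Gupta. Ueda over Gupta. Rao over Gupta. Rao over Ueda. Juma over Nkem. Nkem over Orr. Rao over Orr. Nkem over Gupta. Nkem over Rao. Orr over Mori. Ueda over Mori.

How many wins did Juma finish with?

Juma's results: beat Rao, Gupta, Nkem, Mori; lost to Ueda, Orr.
That is 4 wins.

4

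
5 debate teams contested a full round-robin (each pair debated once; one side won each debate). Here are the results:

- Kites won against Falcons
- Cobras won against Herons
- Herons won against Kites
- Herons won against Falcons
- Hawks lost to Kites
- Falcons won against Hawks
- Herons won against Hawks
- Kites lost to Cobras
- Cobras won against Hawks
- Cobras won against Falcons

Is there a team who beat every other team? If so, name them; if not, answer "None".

Cobras has 4 wins out of 4 opponents — a perfect record.

Cobras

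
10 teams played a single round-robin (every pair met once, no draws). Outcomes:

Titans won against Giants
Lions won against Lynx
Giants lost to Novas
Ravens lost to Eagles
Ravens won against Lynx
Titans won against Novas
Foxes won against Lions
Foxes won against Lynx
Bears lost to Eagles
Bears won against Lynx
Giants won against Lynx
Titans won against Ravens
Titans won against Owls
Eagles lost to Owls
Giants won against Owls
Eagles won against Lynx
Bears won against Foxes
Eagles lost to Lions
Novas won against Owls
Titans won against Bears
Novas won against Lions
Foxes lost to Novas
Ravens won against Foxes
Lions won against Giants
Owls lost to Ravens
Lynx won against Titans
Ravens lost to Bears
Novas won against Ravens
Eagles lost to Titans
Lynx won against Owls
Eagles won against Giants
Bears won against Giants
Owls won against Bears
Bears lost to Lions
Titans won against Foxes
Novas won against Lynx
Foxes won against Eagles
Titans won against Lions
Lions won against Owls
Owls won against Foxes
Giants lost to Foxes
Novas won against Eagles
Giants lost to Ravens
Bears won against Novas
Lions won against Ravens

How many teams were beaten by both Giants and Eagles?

Giants beat: Owls, Lynx.
Eagles beat: Lynx, Giants, Ravens, Bears.
Both beat: Lynx — 1.

1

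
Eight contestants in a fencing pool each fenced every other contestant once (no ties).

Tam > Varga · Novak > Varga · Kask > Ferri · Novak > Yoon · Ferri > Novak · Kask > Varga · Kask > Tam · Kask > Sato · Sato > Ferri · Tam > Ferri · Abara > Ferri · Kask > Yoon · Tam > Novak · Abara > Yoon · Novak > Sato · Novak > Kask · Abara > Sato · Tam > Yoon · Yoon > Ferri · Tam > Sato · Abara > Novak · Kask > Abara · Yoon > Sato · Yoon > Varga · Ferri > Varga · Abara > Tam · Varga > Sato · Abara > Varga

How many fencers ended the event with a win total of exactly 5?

Win totals: Yoon 3, Varga 1, Novak 4, Sato 1, Tam 5, Kask 6, Ferri 2, Abara 6.
Exactly 5: Tam — 1 fencer.

1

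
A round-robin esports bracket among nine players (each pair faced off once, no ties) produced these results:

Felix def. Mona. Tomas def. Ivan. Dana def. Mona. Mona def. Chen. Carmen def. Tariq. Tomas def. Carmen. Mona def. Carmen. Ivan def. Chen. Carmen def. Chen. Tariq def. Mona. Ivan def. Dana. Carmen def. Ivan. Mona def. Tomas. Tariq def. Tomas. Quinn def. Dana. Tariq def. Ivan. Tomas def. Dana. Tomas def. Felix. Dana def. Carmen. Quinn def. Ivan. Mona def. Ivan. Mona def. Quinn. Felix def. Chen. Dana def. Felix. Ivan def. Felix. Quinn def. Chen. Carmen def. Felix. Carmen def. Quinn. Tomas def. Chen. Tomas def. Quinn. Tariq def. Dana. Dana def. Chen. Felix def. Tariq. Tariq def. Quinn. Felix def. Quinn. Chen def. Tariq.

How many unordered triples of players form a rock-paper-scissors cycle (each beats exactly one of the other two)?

Win totals: Dana 4, Ivan 3, Quinn 3, Felix 4, Tomas 6, Mona 5, Tariq 5, Carmen 5, Chen 1.
A player with w wins dominates both others in C(w,2) triples; summing gives 6 + 3 + 3 + 6 + 15 + 10 + 10 + 10 + 0 = 63 transitive triples.
Total triples C(9,3) = 84, so cyclic triples = 84 − 63 = 21.

21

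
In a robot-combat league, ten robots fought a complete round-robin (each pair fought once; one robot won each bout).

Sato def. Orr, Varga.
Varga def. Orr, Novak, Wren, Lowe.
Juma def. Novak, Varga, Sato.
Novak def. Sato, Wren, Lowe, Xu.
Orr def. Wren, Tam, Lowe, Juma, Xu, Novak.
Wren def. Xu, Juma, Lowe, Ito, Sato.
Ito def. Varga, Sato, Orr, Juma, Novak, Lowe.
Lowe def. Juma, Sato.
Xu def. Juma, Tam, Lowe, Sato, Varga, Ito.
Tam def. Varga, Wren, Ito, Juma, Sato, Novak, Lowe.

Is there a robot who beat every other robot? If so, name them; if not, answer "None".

Highest win total is Tam with 7 (out of 9 possible).
Tam lost to Xu, Orr, so no robot went undefeated.

None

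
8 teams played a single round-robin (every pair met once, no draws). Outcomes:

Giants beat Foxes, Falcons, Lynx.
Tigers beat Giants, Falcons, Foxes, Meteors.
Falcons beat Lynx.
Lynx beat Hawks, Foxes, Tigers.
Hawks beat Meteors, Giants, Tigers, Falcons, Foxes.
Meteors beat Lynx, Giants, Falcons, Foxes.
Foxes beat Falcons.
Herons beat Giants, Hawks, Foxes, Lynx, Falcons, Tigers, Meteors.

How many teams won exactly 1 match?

Win totals: Foxes 1, Lynx 3, Hawks 5, Herons 7, Falcons 1, Tigers 4, Giants 3, Meteors 4.
Exactly 1: Foxes, Falcons — 2 teams.

2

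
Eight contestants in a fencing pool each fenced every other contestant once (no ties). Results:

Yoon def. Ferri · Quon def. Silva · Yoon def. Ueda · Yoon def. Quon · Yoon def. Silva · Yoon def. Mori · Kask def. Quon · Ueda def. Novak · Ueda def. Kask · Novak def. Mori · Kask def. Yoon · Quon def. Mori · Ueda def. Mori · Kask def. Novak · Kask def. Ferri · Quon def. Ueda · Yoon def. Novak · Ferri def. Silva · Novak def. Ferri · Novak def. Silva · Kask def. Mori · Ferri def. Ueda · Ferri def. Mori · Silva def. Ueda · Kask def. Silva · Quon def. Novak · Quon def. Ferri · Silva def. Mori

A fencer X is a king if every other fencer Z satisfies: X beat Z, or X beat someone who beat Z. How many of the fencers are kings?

Novak cannot reach Yoon, Quon, Kask in two steps.
Yoon reaches everyone (king).
Quon cannot reach Yoon in two steps.
Silva cannot reach Yoon, Quon, Ferri in two steps.
Mori cannot reach Novak, Yoon, Quon, Silva, Ueda, Kask, Ferri in two steps.
Ueda reaches everyone (king).
Kask reaches everyone (king).
Ferri cannot reach Yoon, Quon in two steps.
Kings: Yoon, Ueda, Kask — 3.

3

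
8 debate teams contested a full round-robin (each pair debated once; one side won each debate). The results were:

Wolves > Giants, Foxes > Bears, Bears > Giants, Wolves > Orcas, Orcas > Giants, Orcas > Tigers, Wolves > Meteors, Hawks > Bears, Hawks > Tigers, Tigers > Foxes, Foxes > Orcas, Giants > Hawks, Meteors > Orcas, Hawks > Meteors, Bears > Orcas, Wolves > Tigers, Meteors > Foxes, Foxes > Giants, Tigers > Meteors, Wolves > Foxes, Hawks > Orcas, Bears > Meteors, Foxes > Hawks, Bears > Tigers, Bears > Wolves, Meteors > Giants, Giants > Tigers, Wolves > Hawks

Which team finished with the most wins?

Win totals: Giants 2, Bears 5, Meteors 3, Foxes 4, Hawks 4, Tigers 2, Orcas 2, Wolves 6.
Wolves leads with 6 wins (next highest: 5).

Wolves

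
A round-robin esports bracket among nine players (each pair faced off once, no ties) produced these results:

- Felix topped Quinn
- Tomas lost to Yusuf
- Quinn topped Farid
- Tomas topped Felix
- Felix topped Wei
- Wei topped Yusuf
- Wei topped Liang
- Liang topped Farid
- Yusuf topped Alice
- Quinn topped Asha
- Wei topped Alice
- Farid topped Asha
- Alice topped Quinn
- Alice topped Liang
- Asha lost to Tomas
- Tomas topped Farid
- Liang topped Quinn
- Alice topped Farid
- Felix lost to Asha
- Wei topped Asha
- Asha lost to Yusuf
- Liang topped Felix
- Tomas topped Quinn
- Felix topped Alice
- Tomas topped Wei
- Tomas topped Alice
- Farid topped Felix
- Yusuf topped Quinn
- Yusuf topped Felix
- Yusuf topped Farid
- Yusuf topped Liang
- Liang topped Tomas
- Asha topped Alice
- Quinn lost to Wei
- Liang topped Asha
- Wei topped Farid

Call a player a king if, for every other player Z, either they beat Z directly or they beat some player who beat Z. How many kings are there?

3

Felix cannot reach Tomas in two steps.
Tomas reaches everyone (king).
Alice cannot reach Wei, Yusuf in two steps.
Liang cannot reach Yusuf in two steps.
Wei reaches everyone (king).
Yusuf reaches everyone (king).
Farid cannot reach Tomas, Liang, Yusuf in two steps.
Asha cannot reach Tomas, Yusuf in two steps.
Quinn cannot reach Tomas, Liang, Wei, Yusuf in two steps.
Kings: Tomas, Wei, Yusuf — 3.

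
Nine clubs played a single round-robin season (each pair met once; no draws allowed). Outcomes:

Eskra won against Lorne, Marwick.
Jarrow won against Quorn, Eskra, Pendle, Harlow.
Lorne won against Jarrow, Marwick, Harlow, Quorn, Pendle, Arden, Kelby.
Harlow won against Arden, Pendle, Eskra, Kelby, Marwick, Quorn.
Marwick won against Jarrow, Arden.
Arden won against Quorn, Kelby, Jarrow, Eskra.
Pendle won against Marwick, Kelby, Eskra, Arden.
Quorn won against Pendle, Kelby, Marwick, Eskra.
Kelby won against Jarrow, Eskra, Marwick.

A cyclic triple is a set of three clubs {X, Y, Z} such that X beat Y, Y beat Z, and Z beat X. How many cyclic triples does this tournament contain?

19

Win totals: Kelby 3, Arden 4, Marwick 2, Jarrow 4, Lorne 7, Harlow 6, Eskra 2, Pendle 4, Quorn 4.
A club with w wins dominates both others in C(w,2) triples; summing gives 3 + 6 + 1 + 6 + 21 + 15 + 1 + 6 + 6 = 65 transitive triples.
Total triples C(9,3) = 84, so cyclic triples = 84 − 65 = 19.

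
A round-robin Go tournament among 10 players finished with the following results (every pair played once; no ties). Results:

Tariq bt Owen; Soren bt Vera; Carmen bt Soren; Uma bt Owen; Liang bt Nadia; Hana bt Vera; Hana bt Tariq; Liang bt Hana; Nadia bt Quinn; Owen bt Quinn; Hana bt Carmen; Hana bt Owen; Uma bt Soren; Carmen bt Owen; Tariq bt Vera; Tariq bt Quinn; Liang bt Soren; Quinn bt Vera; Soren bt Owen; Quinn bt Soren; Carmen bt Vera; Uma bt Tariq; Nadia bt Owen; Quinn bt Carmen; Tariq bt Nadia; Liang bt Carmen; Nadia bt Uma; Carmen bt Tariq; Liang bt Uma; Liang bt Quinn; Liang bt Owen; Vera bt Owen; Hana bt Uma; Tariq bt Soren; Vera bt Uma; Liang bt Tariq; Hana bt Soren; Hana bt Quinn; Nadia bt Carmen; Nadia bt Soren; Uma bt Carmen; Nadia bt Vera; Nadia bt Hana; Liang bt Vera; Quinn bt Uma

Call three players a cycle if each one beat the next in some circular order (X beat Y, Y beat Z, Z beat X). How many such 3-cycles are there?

Win totals: Hana 7, Uma 4, Tariq 5, Vera 2, Quinn 4, Nadia 7, Owen 1, Liang 9, Carmen 4, Soren 2.
A player with w wins dominates both others in C(w,2) triples; summing gives 21 + 6 + 10 + 1 + 6 + 21 + 0 + 36 + 6 + 1 = 108 transitive triples.
Total triples C(10,3) = 120, so cyclic triples = 120 − 108 = 12.

12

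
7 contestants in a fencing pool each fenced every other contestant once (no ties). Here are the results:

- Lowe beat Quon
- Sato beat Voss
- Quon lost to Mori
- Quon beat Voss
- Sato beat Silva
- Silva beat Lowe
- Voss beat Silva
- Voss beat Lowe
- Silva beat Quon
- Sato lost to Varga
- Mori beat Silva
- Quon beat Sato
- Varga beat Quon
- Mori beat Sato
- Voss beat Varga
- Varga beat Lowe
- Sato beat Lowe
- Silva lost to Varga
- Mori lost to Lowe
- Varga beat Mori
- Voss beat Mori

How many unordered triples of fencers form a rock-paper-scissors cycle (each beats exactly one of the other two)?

10

Win totals: Quon 2, Mori 3, Varga 5, Silva 2, Voss 4, Sato 3, Lowe 2.
A fencer with w wins dominates both others in C(w,2) triples; summing gives 1 + 3 + 10 + 1 + 6 + 3 + 1 = 25 transitive triples.
Total triples C(7,3) = 35, so cyclic triples = 35 − 25 = 10.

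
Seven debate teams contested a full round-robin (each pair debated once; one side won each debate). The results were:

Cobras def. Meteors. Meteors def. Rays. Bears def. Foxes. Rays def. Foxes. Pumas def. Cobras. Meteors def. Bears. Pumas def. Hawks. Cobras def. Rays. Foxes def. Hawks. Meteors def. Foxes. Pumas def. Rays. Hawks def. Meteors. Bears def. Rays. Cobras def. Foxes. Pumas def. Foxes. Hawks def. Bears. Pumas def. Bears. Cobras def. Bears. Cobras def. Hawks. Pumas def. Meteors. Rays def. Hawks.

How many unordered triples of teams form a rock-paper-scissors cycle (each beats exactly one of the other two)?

4

Win totals: Hawks 2, Bears 2, Cobras 5, Meteors 3, Foxes 1, Rays 2, Pumas 6.
A team with w wins dominates both others in C(w,2) triples; summing gives 1 + 1 + 10 + 3 + 0 + 1 + 15 = 31 transitive triples.
Total triples C(7,3) = 35, so cyclic triples = 35 − 31 = 4.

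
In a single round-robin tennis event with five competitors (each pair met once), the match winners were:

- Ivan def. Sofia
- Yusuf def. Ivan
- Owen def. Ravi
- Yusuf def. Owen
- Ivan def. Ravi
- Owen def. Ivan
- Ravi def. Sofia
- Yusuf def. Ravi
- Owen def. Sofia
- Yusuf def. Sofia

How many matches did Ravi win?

1

Ravi's results: beat Sofia; lost to Yusuf, Owen, Ivan.
That is 1 win.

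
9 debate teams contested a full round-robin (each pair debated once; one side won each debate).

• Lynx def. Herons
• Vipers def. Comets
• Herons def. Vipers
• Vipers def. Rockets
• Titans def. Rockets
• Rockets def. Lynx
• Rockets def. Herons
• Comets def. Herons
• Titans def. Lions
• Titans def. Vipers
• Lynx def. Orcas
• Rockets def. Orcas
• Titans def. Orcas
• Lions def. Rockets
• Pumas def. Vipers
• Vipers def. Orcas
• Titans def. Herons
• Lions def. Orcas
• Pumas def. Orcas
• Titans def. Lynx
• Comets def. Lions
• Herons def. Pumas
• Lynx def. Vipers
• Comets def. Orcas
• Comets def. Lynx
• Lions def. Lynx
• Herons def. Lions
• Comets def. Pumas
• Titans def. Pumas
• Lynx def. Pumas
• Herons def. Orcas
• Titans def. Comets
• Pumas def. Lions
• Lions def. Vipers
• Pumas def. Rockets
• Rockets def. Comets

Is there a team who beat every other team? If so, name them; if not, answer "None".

Titans

Titans has 8 wins out of 8 opponents — a perfect record.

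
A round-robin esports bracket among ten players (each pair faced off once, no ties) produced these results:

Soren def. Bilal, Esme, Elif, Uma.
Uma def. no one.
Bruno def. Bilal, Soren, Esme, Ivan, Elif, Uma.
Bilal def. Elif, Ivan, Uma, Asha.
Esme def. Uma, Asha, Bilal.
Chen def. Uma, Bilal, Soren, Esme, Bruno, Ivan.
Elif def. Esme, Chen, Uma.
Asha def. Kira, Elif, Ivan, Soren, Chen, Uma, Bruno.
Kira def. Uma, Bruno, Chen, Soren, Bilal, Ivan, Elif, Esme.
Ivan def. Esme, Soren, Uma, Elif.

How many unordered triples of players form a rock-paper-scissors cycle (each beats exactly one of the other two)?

Win totals: Uma 0, Kira 8, Bruno 6, Soren 4, Bilal 4, Elif 3, Ivan 4, Asha 7, Chen 6, Esme 3.
A player with w wins dominates both others in C(w,2) triples; summing gives 0 + 28 + 15 + 6 + 6 + 3 + 6 + 21 + 15 + 3 = 103 transitive triples.
Total triples C(10,3) = 120, so cyclic triples = 120 − 103 = 17.

17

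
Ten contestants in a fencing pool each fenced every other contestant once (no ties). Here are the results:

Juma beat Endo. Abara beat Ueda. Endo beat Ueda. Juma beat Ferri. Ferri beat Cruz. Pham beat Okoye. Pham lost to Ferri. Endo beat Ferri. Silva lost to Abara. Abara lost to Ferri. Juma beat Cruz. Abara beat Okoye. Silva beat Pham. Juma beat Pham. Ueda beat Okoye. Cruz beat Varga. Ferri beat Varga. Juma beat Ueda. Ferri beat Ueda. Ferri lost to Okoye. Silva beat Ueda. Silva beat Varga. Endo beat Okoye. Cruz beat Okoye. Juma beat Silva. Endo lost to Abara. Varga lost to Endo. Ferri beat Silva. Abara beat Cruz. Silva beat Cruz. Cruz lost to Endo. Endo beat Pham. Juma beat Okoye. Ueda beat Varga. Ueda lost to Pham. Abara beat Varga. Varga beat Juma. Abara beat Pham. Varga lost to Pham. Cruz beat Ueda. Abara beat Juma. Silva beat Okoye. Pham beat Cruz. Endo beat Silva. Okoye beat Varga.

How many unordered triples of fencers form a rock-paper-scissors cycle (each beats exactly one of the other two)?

14

Win totals: Pham 4, Ferri 6, Ueda 2, Varga 1, Abara 8, Juma 7, Okoye 2, Endo 7, Cruz 3, Silva 5.
A fencer with w wins dominates both others in C(w,2) triples; summing gives 6 + 15 + 1 + 0 + 28 + 21 + 1 + 21 + 3 + 10 = 106 transitive triples.
Total triples C(10,3) = 120, so cyclic triples = 120 − 106 = 14.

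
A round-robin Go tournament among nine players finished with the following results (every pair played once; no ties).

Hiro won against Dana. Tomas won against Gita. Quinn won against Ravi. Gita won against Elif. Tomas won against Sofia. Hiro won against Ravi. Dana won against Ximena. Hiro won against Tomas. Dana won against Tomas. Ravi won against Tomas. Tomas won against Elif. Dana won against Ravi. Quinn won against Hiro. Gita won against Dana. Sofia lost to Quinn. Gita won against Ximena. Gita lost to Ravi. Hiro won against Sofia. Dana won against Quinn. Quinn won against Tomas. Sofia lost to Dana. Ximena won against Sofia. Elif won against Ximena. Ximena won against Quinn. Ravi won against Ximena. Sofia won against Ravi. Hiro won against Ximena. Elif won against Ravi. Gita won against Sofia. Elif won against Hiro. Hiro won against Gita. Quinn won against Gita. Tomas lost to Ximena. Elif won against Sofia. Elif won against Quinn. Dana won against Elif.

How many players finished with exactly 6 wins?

Win totals: Dana 6, Elif 5, Tomas 3, Ximena 3, Quinn 5, Sofia 1, Hiro 6, Gita 4, Ravi 3.
Exactly 6: Dana, Hiro — 2 players.

2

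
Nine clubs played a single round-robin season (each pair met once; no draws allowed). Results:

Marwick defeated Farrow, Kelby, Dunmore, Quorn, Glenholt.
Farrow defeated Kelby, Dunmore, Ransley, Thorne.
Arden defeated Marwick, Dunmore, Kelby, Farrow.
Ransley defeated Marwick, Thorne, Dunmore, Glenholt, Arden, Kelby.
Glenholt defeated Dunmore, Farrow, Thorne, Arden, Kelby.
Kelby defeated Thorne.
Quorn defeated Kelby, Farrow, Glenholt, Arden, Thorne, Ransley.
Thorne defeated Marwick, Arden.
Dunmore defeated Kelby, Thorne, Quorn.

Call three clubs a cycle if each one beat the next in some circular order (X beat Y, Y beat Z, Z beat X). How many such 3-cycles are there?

Win totals: Thorne 2, Arden 4, Kelby 1, Farrow 4, Ransley 6, Glenholt 5, Dunmore 3, Marwick 5, Quorn 6.
A club with w wins dominates both others in C(w,2) triples; summing gives 1 + 6 + 0 + 6 + 15 + 10 + 3 + 10 + 15 = 66 transitive triples.
Total triples C(9,3) = 84, so cyclic triples = 84 − 66 = 18.

18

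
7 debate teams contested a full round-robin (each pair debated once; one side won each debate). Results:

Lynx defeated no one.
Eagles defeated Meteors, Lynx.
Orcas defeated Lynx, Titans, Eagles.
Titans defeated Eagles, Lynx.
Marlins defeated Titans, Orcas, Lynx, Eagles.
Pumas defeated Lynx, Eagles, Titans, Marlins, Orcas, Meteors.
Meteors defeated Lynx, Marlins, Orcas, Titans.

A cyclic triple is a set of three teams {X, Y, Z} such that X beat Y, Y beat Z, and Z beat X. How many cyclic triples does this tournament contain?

Win totals: Meteors 4, Eagles 2, Marlins 4, Lynx 0, Pumas 6, Orcas 3, Titans 2.
A team with w wins dominates both others in C(w,2) triples; summing gives 6 + 1 + 6 + 0 + 15 + 3 + 1 = 32 transitive triples.
Total triples C(7,3) = 35, so cyclic triples = 35 − 32 = 3.

3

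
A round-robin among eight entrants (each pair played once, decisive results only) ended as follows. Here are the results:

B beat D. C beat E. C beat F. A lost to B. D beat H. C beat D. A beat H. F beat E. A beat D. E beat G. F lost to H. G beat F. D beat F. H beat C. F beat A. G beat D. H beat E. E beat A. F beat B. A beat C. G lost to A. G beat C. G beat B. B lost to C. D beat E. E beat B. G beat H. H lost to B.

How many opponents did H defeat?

H's results: beat C, E, F; lost to A, B, D, G.
That is 3 wins.

3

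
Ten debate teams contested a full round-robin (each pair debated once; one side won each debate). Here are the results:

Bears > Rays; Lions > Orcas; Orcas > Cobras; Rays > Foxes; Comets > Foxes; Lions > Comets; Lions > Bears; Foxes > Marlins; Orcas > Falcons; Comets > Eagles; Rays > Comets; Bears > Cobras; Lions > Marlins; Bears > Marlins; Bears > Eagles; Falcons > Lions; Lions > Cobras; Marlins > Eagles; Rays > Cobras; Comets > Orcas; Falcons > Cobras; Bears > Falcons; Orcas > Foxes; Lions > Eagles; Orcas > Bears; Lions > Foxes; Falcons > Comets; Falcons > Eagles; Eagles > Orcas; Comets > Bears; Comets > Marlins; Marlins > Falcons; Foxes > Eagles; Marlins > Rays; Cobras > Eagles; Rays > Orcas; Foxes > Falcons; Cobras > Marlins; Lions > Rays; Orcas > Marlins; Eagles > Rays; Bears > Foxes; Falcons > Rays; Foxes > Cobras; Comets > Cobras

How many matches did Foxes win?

Foxes' results: beat Eagles, Marlins, Falcons, Cobras; lost to Bears, Lions, Orcas, Comets, Rays.
That is 4 wins.

4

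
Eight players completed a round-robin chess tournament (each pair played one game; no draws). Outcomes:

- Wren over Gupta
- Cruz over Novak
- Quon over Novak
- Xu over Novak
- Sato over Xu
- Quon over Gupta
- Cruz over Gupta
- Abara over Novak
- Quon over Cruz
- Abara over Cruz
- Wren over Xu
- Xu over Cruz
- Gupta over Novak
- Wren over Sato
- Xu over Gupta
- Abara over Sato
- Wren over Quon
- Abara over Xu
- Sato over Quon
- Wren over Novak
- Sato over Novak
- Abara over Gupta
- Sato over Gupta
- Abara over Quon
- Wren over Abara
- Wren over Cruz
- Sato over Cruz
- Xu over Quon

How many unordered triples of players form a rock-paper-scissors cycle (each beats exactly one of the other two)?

Win totals: Quon 3, Xu 4, Wren 7, Sato 5, Gupta 1, Novak 0, Cruz 2, Abara 6.
A player with w wins dominates both others in C(w,2) triples; summing gives 3 + 6 + 21 + 10 + 0 + 0 + 1 + 15 = 56 transitive triples.
Total triples C(8,3) = 56, so cyclic triples = 56 − 56 = 0.

0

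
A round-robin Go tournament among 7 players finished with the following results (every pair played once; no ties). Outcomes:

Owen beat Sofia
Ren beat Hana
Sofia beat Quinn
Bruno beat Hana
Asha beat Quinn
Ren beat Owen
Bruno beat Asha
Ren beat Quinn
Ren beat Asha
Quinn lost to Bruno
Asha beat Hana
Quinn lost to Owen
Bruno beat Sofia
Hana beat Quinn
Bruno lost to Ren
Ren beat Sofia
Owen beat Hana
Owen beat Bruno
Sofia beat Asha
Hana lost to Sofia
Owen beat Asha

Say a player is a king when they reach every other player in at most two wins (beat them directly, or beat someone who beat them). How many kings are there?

Sofia cannot reach Bruno, Owen, Ren in two steps.
Bruno cannot reach Owen, Ren in two steps.
Asha cannot reach Sofia, Bruno, Owen, Ren in two steps.
Quinn cannot reach Sofia, Bruno, Asha, Hana, Owen, Ren in two steps.
Hana cannot reach Sofia, Bruno, Asha, Owen, Ren in two steps.
Owen cannot reach Ren in two steps.
Ren reaches everyone (king).
Kings: Ren — 1.

1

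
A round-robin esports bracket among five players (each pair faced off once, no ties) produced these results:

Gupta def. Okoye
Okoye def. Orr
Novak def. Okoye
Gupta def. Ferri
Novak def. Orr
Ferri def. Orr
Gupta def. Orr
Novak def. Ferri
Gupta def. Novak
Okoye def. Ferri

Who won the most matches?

Win totals: Orr 0, Gupta 4, Ferri 1, Okoye 2, Novak 3.
Gupta leads with 4 wins (next highest: 3).

Gupta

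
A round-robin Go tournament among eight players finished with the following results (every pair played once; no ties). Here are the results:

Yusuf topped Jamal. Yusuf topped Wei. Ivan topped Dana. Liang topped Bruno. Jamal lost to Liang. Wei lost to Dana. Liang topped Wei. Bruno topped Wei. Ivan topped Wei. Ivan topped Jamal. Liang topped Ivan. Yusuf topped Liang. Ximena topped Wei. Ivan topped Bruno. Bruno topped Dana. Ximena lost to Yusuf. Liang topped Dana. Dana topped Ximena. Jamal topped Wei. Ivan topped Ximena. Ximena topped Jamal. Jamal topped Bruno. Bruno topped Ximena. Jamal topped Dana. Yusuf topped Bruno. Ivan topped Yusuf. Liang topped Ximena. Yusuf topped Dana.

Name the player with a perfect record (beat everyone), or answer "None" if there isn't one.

None

Highest win total is Yusuf with 6 (out of 7 possible).
Yusuf lost to Ivan, so no player went undefeated.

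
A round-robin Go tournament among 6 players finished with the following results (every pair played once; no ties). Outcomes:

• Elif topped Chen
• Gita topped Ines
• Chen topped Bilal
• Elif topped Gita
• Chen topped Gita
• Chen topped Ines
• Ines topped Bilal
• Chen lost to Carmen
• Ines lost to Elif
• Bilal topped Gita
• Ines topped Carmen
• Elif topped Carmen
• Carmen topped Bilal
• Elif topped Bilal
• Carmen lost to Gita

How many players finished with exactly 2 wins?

3

Win totals: Carmen 2, Bilal 1, Ines 2, Elif 5, Chen 3, Gita 2.
Exactly 2: Carmen, Ines, Gita — 3 players.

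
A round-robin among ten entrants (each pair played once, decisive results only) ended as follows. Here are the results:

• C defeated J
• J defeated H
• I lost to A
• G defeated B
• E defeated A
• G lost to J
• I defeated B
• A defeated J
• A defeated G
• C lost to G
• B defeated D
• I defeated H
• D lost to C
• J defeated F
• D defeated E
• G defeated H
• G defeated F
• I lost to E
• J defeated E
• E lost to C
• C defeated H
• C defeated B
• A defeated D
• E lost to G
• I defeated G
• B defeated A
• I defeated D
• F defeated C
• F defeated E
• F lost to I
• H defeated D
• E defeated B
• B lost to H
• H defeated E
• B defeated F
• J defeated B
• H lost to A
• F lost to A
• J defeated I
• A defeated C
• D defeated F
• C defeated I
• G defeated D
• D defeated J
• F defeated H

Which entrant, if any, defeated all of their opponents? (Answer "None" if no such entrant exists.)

None

Highest win total is A with 7 (out of 9 possible).
A lost to B, E, so no entrant went undefeated.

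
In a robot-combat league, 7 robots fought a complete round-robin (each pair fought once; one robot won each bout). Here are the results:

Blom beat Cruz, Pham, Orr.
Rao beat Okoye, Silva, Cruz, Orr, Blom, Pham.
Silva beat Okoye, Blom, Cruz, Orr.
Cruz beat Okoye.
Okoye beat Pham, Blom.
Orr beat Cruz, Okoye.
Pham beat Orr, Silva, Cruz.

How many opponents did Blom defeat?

3

Blom's results: beat Cruz, Pham, Orr; lost to Silva, Okoye, Rao.
That is 3 wins.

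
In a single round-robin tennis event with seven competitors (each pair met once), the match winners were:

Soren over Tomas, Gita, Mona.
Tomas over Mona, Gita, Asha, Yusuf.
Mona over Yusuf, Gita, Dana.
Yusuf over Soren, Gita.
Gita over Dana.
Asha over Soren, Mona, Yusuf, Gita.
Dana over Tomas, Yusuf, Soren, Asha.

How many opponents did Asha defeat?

4

Asha's results: beat Mona, Soren, Gita, Yusuf; lost to Tomas, Dana.
That is 4 wins.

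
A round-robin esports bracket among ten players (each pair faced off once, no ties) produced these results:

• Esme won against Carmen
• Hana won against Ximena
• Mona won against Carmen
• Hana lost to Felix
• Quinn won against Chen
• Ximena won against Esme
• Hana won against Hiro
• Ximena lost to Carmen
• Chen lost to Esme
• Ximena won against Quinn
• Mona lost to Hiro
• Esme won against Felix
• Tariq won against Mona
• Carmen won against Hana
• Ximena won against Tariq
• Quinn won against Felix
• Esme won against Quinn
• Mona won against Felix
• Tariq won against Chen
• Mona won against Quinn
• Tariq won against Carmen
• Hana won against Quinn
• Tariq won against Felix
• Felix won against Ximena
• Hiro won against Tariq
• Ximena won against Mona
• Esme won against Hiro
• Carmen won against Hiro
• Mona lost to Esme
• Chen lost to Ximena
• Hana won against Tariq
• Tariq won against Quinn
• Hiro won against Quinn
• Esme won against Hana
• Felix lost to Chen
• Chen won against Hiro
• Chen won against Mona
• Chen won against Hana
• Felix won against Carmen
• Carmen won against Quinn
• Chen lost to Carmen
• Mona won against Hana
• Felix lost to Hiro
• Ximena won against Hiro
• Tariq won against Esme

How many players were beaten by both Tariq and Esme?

Tariq beat: Quinn, Mona, Esme, Felix, Carmen, Chen.
Esme beat: Quinn, Hana, Mona, Felix, Carmen, Chen, Hiro.
Both beat: Quinn, Mona, Felix, Carmen, Chen — 5.

5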